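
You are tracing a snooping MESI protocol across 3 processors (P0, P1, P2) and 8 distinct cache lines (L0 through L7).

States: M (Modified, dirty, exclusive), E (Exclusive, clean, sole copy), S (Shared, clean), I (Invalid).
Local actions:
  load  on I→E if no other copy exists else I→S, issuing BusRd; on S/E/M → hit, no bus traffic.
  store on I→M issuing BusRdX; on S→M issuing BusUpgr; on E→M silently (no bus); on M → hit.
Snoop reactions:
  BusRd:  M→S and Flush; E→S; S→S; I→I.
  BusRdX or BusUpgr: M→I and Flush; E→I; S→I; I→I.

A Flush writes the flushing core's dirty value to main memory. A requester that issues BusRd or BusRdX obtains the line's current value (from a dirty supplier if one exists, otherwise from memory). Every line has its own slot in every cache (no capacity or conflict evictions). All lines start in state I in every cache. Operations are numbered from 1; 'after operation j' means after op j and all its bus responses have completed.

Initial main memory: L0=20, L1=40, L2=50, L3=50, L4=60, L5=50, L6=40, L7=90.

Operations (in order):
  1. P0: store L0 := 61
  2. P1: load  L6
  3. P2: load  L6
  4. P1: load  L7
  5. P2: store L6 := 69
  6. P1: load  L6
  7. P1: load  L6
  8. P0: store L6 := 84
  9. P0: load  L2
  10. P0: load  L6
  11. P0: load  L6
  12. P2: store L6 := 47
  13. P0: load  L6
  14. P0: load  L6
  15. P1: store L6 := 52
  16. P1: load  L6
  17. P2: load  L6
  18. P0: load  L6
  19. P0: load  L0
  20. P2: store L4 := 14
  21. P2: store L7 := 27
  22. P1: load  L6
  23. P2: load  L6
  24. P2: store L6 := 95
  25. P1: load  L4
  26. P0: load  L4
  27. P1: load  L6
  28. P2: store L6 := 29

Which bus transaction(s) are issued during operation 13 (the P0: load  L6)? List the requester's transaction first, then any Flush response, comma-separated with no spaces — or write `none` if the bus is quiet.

  op1 P0: store L0 := 61 → M/I/I on L0; bus BusRdX; mem=20
  op2 P1: load  L6 → I/E/I on L6; bus BusRd; mem=40
  op3 P2: load  L6 → I/S/S on L6; bus BusRd; mem=40
  op4 P1: load  L7 → I/E/I on L7; bus BusRd; mem=90
  op5 P2: store L6 := 69 → I/I/M on L6; bus BusUpgr; mem=40
  op6 P1: load  L6 → I/S/S on L6; bus BusRd Flush; mem=69
  op7 P1: load  L6 → I/S/S on L6; bus (none); mem=69
  op8 P0: store L6 := 84 → M/I/I on L6; bus BusRdX; mem=69
  op9 P0: load  L2 → E/I/I on L2; bus BusRd; mem=50
  op10 P0: load  L6 → M/I/I on L6; bus (none); mem=69
  op11 P0: load  L6 → M/I/I on L6; bus (none); mem=69
  op12 P2: store L6 := 47 → I/I/M on L6; bus BusRdX Flush; mem=84
  op13 P0: load  L6 → S/I/S on L6; bus BusRd Flush; mem=47
  op14 P0: load  L6 → S/I/S on L6; bus (none); mem=47
  op15 P1: store L6 := 52 → I/M/I on L6; bus BusRdX; mem=47
  op16 P1: load  L6 → I/M/I on L6; bus (none); mem=47
  op17 P2: load  L6 → I/S/S on L6; bus BusRd Flush; mem=52
  op18 P0: load  L6 → S/S/S on L6; bus BusRd; mem=52
  op19 P0: load  L0 → M/I/I on L0; bus (none); mem=20
  op20 P2: store L4 := 14 → I/I/M on L4; bus BusRdX; mem=60
  op21 P2: store L7 := 27 → I/I/M on L7; bus BusRdX; mem=90
  op22 P1: load  L6 → S/S/S on L6; bus (none); mem=52
  op23 P2: load  L6 → S/S/S on L6; bus (none); mem=52
  op24 P2: store L6 := 95 → I/I/M on L6; bus BusUpgr; mem=52
  op25 P1: load  L4 → I/S/S on L4; bus BusRd Flush; mem=14
  op26 P0: load  L4 → S/S/S on L4; bus BusRd; mem=14
  op27 P1: load  L6 → I/S/S on L6; bus BusRd Flush; mem=95
  op28 P2: store L6 := 29 → I/I/M on L6; bus BusUpgr; mem=95

bus = BusRd,Flush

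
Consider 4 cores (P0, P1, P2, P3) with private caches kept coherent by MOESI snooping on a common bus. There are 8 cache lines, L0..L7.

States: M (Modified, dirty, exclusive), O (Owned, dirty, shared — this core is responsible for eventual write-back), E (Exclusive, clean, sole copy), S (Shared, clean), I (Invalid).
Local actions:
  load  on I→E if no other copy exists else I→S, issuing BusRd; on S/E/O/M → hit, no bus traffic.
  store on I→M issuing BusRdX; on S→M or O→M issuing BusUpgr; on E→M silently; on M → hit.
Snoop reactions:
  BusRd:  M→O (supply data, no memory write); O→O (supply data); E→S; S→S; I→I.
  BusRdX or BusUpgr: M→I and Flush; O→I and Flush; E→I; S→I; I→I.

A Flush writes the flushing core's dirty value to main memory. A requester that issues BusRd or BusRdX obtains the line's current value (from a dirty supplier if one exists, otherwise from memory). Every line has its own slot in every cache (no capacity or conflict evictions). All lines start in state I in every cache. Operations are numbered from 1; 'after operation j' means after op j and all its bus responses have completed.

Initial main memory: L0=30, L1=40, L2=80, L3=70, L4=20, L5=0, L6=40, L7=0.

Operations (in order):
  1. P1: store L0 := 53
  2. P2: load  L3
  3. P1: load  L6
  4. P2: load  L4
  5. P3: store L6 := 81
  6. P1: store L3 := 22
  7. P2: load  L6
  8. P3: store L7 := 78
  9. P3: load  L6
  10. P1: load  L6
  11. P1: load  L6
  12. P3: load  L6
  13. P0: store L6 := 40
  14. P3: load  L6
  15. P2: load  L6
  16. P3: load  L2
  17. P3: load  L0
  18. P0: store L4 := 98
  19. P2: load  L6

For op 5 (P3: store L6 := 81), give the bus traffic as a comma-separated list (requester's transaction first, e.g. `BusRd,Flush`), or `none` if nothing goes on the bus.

bus = BusRdX

[1] P1: store L0 := 53 | P0:I, P1:M(53), P2:I, P3:I | bus: BusRdX
[2] P2: load  L3 | P0:I, P1:I, P2:E(70), P3:I | bus: BusRd
[3] P1: load  L6 | P0:I, P1:E(40), P2:I, P3:I | bus: BusRd
[4] P2: load  L4 | P0:I, P1:I, P2:E(20), P3:I | bus: BusRd
[5] P3: store L6 := 81 | P0:I, P1:I, P2:I, P3:M(81) | bus: BusRdX
[6] P1: store L3 := 22 | P0:I, P1:M(22), P2:I, P3:I | bus: BusRdX
[7] P2: load  L6 | P0:I, P1:I, P2:S(81), P3:O(81) | bus: BusRd
[8] P3: store L7 := 78 | P0:I, P1:I, P2:I, P3:M(78) | bus: BusRdX
[9] P3: load  L6 | P0:I, P1:I, P2:S(81), P3:O(81) | bus: none
[10] P1: load  L6 | P0:I, P1:S(81), P2:S(81), P3:O(81) | bus: BusRd
[11] P1: load  L6 | P0:I, P1:S(81), P2:S(81), P3:O(81) | bus: none
[12] P3: load  L6 | P0:I, P1:S(81), P2:S(81), P3:O(81) | bus: none
[13] P0: store L6 := 40 | P0:M(40), P1:I, P2:I, P3:I | bus: BusRdX,Flush
[14] P3: load  L6 | P0:O(40), P1:I, P2:I, P3:S(40) | bus: BusRd
[15] P2: load  L6 | P0:O(40), P1:I, P2:S(40), P3:S(40) | bus: BusRd
[16] P3: load  L2 | P0:I, P1:I, P2:I, P3:E(80) | bus: BusRd
[17] P3: load  L0 | P0:I, P1:O(53), P2:I, P3:S(53) | bus: BusRd
[18] P0: store L4 := 98 | P0:M(98), P1:I, P2:I, P3:I | bus: BusRdX
[19] P2: load  L6 | P0:O(40), P1:I, P2:S(40), P3:S(40) | bus: none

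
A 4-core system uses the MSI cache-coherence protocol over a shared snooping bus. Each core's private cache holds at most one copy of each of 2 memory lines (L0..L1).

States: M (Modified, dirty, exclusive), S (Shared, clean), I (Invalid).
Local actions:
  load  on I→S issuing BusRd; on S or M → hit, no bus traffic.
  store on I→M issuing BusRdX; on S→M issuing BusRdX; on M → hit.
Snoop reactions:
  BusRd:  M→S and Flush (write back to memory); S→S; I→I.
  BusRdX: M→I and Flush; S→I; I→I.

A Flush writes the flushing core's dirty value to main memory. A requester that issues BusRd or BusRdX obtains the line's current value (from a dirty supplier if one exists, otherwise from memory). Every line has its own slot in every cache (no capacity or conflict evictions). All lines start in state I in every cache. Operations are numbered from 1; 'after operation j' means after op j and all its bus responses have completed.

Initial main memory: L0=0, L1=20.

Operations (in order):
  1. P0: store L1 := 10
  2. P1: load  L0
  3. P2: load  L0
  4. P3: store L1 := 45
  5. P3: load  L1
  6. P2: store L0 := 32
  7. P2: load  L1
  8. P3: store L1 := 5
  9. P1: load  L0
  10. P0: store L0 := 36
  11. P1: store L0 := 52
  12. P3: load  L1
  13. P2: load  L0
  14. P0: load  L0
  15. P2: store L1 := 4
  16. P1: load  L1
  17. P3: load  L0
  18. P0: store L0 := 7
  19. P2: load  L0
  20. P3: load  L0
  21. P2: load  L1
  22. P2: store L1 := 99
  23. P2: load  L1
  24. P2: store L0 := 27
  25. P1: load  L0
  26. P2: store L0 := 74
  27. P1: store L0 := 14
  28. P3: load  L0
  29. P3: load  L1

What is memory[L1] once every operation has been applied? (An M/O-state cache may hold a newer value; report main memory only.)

1. P0: store L1 := 10  bus=[BusRdX]  L1: P0=M P1=I P2=I P3=I  mem[L1]=20
2. P1: load  L0  bus=[BusRd]  L0: P0=I P1=S P2=I P3=I  mem[L0]=0
3. P2: load  L0  bus=[BusRd]  L0: P0=I P1=S P2=S P3=I  mem[L0]=0
4. P3: store L1 := 45  bus=[BusRdX,Flush]  L1: P0=I P1=I P2=I P3=M  mem[L1]=10
5. P3: load  L1  bus=[-]  L1: P0=I P1=I P2=I P3=M  mem[L1]=10
6. P2: store L0 := 32  bus=[BusRdX]  L0: P0=I P1=I P2=M P3=I  mem[L0]=0
7. P2: load  L1  bus=[BusRd,Flush]  L1: P0=I P1=I P2=S P3=S  mem[L1]=45
8. P3: store L1 := 5  bus=[BusRdX]  L1: P0=I P1=I P2=I P3=M  mem[L1]=45
9. P1: load  L0  bus=[BusRd,Flush]  L0: P0=I P1=S P2=S P3=I  mem[L0]=32
10. P0: store L0 := 36  bus=[BusRdX]  L0: P0=M P1=I P2=I P3=I  mem[L0]=32
11. P1: store L0 := 52  bus=[BusRdX,Flush]  L0: P0=I P1=M P2=I P3=I  mem[L0]=36
12. P3: load  L1  bus=[-]  L1: P0=I P1=I P2=I P3=M  mem[L1]=45
13. P2: load  L0  bus=[BusRd,Flush]  L0: P0=I P1=S P2=S P3=I  mem[L0]=52
14. P0: load  L0  bus=[BusRd]  L0: P0=S P1=S P2=S P3=I  mem[L0]=52
15. P2: store L1 := 4  bus=[BusRdX,Flush]  L1: P0=I P1=I P2=M P3=I  mem[L1]=5
16. P1: load  L1  bus=[BusRd,Flush]  L1: P0=I P1=S P2=S P3=I  mem[L1]=4
17. P3: load  L0  bus=[BusRd]  L0: P0=S P1=S P2=S P3=S  mem[L0]=52
18. P0: store L0 := 7  bus=[BusRdX]  L0: P0=M P1=I P2=I P3=I  mem[L0]=52
19. P2: load  L0  bus=[BusRd,Flush]  L0: P0=S P1=I P2=S P3=I  mem[L0]=7
20. P3: load  L0  bus=[BusRd]  L0: P0=S P1=I P2=S P3=S  mem[L0]=7
21. P2: load  L1  bus=[-]  L1: P0=I P1=S P2=S P3=I  mem[L1]=4
22. P2: store L1 := 99  bus=[BusRdX]  L1: P0=I P1=I P2=M P3=I  mem[L1]=4
23. P2: load  L1  bus=[-]  L1: P0=I P1=I P2=M P3=I  mem[L1]=4
24. P2: store L0 := 27  bus=[BusRdX]  L0: P0=I P1=I P2=M P3=I  mem[L0]=7
25. P1: load  L0  bus=[BusRd,Flush]  L0: P0=I P1=S P2=S P3=I  mem[L0]=27
26. P2: store L0 := 74  bus=[BusRdX]  L0: P0=I P1=I P2=M P3=I  mem[L0]=27
27. P1: store L0 := 14  bus=[BusRdX,Flush]  L0: P0=I P1=M P2=I P3=I  mem[L0]=74
28. P3: load  L0  bus=[BusRd,Flush]  L0: P0=I P1=S P2=I P3=S  mem[L0]=14
29. P3: load  L1  bus=[BusRd,Flush]  L1: P0=I P1=I P2=S P3=S  mem[L1]=99

memory[L1] = 99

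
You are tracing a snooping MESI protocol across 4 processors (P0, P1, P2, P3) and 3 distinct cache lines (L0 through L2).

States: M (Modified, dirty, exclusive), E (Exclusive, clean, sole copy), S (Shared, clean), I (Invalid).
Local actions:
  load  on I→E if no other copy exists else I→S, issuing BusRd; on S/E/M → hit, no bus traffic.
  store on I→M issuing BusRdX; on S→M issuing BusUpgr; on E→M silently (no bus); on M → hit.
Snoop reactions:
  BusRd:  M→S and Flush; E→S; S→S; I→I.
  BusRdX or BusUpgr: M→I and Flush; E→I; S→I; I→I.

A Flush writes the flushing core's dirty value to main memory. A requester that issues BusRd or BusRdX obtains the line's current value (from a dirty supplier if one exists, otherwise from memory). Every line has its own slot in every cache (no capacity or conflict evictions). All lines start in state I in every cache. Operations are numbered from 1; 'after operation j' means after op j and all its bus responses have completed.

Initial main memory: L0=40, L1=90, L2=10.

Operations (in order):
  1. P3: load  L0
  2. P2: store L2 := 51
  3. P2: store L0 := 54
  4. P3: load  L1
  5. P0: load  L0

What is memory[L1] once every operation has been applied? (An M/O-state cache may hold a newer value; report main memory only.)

memory[L1] = 90

step 1: P3: load  L0  ⟶  IIIE  (L0)  txn=BusRd  M[L0]=40
step 2: P2: store L2 := 51  ⟶  IIMI  (L2)  txn=BusRdX  M[L2]=10
step 3: P2: store L0 := 54  ⟶  IIMI  (L0)  txn=BusRdX  M[L0]=40
step 4: P3: load  L1  ⟶  IIIE  (L1)  txn=BusRd  M[L1]=90
step 5: P0: load  L0  ⟶  SISI  (L0)  txn=BusRd+Flush  M[L0]=54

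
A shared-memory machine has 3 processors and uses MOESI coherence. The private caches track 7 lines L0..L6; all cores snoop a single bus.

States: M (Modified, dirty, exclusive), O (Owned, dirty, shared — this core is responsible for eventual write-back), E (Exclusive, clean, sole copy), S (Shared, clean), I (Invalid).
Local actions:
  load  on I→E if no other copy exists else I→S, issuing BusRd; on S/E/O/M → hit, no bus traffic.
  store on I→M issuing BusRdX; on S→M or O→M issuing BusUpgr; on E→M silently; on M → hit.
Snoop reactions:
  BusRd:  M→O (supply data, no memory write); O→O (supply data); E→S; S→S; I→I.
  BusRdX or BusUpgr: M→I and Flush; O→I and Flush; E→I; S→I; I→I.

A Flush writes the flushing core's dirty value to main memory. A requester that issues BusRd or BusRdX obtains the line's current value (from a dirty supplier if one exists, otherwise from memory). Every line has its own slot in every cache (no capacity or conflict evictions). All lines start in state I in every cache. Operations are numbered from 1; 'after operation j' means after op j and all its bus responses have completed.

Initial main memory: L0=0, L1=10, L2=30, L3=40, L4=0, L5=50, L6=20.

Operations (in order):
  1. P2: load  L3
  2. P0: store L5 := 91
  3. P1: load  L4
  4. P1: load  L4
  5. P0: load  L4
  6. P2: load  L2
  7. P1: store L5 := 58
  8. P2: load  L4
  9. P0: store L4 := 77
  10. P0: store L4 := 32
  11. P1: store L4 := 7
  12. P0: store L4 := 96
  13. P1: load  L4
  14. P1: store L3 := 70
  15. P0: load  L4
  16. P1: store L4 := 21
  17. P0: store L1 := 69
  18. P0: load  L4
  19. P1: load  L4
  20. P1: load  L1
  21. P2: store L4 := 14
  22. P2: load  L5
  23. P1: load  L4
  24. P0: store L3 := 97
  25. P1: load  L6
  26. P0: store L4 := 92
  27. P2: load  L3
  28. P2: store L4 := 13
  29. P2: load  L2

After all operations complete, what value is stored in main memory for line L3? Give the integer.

step 1: P2: load  L3  ⟶  IIE  (L3)  txn=BusRd  M[L3]=40
step 2: P0: store L5 := 91  ⟶  MII  (L5)  txn=BusRdX  M[L5]=50
step 3: P1: load  L4  ⟶  IEI  (L4)  txn=BusRd  M[L4]=0
step 4: P1: load  L4  ⟶  IEI  (L4)  txn=∅  M[L4]=0
step 5: P0: load  L4  ⟶  SSI  (L4)  txn=BusRd  M[L4]=0
step 6: P2: load  L2  ⟶  IIE  (L2)  txn=BusRd  M[L2]=30
step 7: P1: store L5 := 58  ⟶  IMI  (L5)  txn=BusRdX+Flush  M[L5]=91
step 8: P2: load  L4  ⟶  SSS  (L4)  txn=BusRd  M[L4]=0
step 9: P0: store L4 := 77  ⟶  MII  (L4)  txn=BusUpgr  M[L4]=0
step 10: P0: store L4 := 32  ⟶  MII  (L4)  txn=∅  M[L4]=0
step 11: P1: store L4 := 7  ⟶  IMI  (L4)  txn=BusRdX+Flush  M[L4]=32
step 12: P0: store L4 := 96  ⟶  MII  (L4)  txn=BusRdX+Flush  M[L4]=7
step 13: P1: load  L4  ⟶  OSI  (L4)  txn=BusRd  M[L4]=7
step 14: P1: store L3 := 70  ⟶  IMI  (L3)  txn=BusRdX  M[L3]=40
step 15: P0: load  L4  ⟶  OSI  (L4)  txn=∅  M[L4]=7
step 16: P1: store L4 := 21  ⟶  IMI  (L4)  txn=BusUpgr+Flush  M[L4]=96
step 17: P0: store L1 := 69  ⟶  MII  (L1)  txn=BusRdX  M[L1]=10
step 18: P0: load  L4  ⟶  SOI  (L4)  txn=BusRd  M[L4]=96
step 19: P1: load  L4  ⟶  SOI  (L4)  txn=∅  M[L4]=96
step 20: P1: load  L1  ⟶  OSI  (L1)  txn=BusRd  M[L1]=10
step 21: P2: store L4 := 14  ⟶  IIM  (L4)  txn=BusRdX+Flush  M[L4]=21
step 22: P2: load  L5  ⟶  IOS  (L5)  txn=BusRd  M[L5]=91
step 23: P1: load  L4  ⟶  ISO  (L4)  txn=BusRd  M[L4]=21
step 24: P0: store L3 := 97  ⟶  MII  (L3)  txn=BusRdX+Flush  M[L3]=70
step 25: P1: load  L6  ⟶  IEI  (L6)  txn=BusRd  M[L6]=20
step 26: P0: store L4 := 92  ⟶  MII  (L4)  txn=BusRdX+Flush  M[L4]=14
step 27: P2: load  L3  ⟶  OIS  (L3)  txn=BusRd  M[L3]=70
step 28: P2: store L4 := 13  ⟶  IIM  (L4)  txn=BusRdX+Flush  M[L4]=92
step 29: P2: load  L2  ⟶  IIE  (L2)  txn=∅  M[L2]=30

memory[L3] = 70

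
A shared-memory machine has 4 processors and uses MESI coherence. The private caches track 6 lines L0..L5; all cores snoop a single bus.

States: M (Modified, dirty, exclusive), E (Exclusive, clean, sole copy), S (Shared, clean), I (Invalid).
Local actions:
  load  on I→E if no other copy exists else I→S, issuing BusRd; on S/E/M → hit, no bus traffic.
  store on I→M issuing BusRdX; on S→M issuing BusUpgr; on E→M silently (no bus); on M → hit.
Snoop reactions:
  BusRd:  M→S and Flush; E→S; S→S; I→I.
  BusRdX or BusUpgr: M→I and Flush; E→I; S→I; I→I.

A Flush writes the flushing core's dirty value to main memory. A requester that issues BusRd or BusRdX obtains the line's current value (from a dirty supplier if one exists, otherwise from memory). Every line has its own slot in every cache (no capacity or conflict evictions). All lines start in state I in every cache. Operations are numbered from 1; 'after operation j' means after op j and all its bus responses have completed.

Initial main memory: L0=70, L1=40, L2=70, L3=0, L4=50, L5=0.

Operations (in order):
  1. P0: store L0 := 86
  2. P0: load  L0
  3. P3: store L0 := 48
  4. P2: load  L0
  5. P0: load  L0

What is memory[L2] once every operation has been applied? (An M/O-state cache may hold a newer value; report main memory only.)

memory[L2] = 70

1. P0: store L0 := 86  bus=[BusRdX]  L0: P0=M P1=I P2=I P3=I  mem[L0]=70
2. P0: load  L0  bus=[-]  L0: P0=M P1=I P2=I P3=I  mem[L0]=70
3. P3: store L0 := 48  bus=[BusRdX,Flush]  L0: P0=I P1=I P2=I P3=M  mem[L0]=86
4. P2: load  L0  bus=[BusRd,Flush]  L0: P0=I P1=I P2=S P3=S  mem[L0]=48
5. P0: load  L0  bus=[BusRd]  L0: P0=S P1=I P2=S P3=S  mem[L0]=48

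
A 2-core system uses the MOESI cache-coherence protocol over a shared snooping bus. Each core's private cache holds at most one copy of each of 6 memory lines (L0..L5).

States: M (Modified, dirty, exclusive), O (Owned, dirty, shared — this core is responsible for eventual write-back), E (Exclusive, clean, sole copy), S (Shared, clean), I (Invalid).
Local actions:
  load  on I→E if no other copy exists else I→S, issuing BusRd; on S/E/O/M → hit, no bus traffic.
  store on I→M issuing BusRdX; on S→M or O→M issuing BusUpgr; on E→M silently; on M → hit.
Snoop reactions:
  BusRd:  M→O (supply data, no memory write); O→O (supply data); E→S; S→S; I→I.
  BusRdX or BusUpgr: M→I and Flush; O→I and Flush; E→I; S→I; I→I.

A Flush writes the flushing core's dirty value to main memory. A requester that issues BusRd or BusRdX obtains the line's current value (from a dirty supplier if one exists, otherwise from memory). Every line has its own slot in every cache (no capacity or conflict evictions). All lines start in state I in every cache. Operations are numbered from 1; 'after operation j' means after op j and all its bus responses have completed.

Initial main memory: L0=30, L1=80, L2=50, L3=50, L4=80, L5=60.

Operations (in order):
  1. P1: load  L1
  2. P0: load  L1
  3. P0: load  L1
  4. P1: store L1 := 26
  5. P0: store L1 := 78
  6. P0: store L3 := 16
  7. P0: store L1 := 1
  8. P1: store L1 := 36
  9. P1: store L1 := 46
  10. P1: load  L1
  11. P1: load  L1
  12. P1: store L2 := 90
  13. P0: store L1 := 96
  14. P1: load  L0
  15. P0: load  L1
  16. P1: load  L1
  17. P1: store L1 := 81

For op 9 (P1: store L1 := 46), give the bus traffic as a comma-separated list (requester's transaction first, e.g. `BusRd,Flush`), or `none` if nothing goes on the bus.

[1] P1: load  L1 | P0:I, P1:E(80) | bus: BusRd
[2] P0: load  L1 | P0:S(80), P1:S(80) | bus: BusRd
[3] P0: load  L1 | P0:S(80), P1:S(80) | bus: none
[4] P1: store L1 := 26 | P0:I, P1:M(26) | bus: BusUpgr
[5] P0: store L1 := 78 | P0:M(78), P1:I | bus: BusRdX,Flush
[6] P0: store L3 := 16 | P0:M(16), P1:I | bus: BusRdX
[7] P0: store L1 := 1 | P0:M(1), P1:I | bus: none
[8] P1: store L1 := 36 | P0:I, P1:M(36) | bus: BusRdX,Flush
[9] P1: store L1 := 46 | P0:I, P1:M(46) | bus: none
[10] P1: load  L1 | P0:I, P1:M(46) | bus: none
[11] P1: load  L1 | P0:I, P1:M(46) | bus: none
[12] P1: store L2 := 90 | P0:I, P1:M(90) | bus: BusRdX
[13] P0: store L1 := 96 | P0:M(96), P1:I | bus: BusRdX,Flush
[14] P1: load  L0 | P0:I, P1:E(30) | bus: BusRd
[15] P0: load  L1 | P0:M(96), P1:I | bus: none
[16] P1: load  L1 | P0:O(96), P1:S(96) | bus: BusRd
[17] P1: store L1 := 81 | P0:I, P1:M(81) | bus: BusUpgr,Flush

bus = none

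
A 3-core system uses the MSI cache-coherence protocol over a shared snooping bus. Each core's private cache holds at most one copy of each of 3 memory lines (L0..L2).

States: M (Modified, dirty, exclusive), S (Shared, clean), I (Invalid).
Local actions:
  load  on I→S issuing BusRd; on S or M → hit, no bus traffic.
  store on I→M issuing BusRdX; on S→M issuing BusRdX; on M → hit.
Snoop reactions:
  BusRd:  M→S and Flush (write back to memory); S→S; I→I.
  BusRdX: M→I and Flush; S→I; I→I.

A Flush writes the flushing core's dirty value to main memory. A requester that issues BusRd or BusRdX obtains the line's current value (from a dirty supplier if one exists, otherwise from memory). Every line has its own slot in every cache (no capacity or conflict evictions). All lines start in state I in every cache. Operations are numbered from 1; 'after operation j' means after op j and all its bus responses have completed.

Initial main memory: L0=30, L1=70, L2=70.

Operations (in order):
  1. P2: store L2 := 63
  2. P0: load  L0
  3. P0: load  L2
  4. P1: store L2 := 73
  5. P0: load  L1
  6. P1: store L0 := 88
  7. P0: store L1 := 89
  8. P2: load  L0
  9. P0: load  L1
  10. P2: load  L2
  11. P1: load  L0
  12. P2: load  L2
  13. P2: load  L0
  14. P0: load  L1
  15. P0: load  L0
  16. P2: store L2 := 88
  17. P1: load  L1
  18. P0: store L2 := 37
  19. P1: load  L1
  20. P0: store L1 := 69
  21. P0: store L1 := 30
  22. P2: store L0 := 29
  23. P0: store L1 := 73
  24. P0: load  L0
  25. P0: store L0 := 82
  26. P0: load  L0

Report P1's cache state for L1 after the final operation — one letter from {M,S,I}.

state = I

step 1: P2: store L2 := 63  ⟶  IIM  (L2)  txn=BusRdX  M[L2]=70
step 2: P0: load  L0  ⟶  SII  (L0)  txn=BusRd  M[L0]=30
step 3: P0: load  L2  ⟶  SIS  (L2)  txn=BusRd+Flush  M[L2]=63
step 4: P1: store L2 := 73  ⟶  IMI  (L2)  txn=BusRdX  M[L2]=63
step 5: P0: load  L1  ⟶  SII  (L1)  txn=BusRd  M[L1]=70
step 6: P1: store L0 := 88  ⟶  IMI  (L0)  txn=BusRdX  M[L0]=30
step 7: P0: store L1 := 89  ⟶  MII  (L1)  txn=BusRdX  M[L1]=70
step 8: P2: load  L0  ⟶  ISS  (L0)  txn=BusRd+Flush  M[L0]=88
step 9: P0: load  L1  ⟶  MII  (L1)  txn=∅  M[L1]=70
step 10: P2: load  L2  ⟶  ISS  (L2)  txn=BusRd+Flush  M[L2]=73
step 11: P1: load  L0  ⟶  ISS  (L0)  txn=∅  M[L0]=88
step 12: P2: load  L2  ⟶  ISS  (L2)  txn=∅  M[L2]=73
step 13: P2: load  L0  ⟶  ISS  (L0)  txn=∅  M[L0]=88
step 14: P0: load  L1  ⟶  MII  (L1)  txn=∅  M[L1]=70
step 15: P0: load  L0  ⟶  SSS  (L0)  txn=BusRd  M[L0]=88
step 16: P2: store L2 := 88  ⟶  IIM  (L2)  txn=BusRdX  M[L2]=73
step 17: P1: load  L1  ⟶  SSI  (L1)  txn=BusRd+Flush  M[L1]=89
step 18: P0: store L2 := 37  ⟶  MII  (L2)  txn=BusRdX+Flush  M[L2]=88
step 19: P1: load  L1  ⟶  SSI  (L1)  txn=∅  M[L1]=89
step 20: P0: store L1 := 69  ⟶  MII  (L1)  txn=BusRdX  M[L1]=89
step 21: P0: store L1 := 30  ⟶  MII  (L1)  txn=∅  M[L1]=89
step 22: P2: store L0 := 29  ⟶  IIM  (L0)  txn=BusRdX  M[L0]=88
step 23: P0: store L1 := 73  ⟶  MII  (L1)  txn=∅  M[L1]=89
step 24: P0: load  L0  ⟶  SIS  (L0)  txn=BusRd+Flush  M[L0]=29
step 25: P0: store L0 := 82  ⟶  MII  (L0)  txn=BusRdX  M[L0]=29
step 26: P0: load  L0  ⟶  MII  (L0)  txn=∅  M[L0]=29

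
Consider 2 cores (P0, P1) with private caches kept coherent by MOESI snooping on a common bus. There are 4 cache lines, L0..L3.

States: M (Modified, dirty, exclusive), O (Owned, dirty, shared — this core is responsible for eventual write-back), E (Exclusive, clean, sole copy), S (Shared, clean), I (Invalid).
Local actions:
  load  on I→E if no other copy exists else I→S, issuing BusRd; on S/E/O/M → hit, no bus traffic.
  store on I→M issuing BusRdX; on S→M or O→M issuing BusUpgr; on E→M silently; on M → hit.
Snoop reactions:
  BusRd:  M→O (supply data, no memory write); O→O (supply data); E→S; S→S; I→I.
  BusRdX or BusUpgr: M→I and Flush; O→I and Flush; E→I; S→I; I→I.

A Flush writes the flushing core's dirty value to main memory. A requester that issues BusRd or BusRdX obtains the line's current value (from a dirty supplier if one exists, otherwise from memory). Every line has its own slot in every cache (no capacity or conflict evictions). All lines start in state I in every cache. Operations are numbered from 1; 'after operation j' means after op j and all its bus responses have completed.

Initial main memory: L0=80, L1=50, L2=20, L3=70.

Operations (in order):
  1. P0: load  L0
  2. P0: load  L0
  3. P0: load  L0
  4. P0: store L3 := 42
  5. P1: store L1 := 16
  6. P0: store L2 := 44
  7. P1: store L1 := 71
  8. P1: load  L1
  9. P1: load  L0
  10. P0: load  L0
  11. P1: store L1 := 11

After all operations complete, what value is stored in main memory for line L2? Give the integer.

  op1 P0: load  L0 → E/I on L0; bus BusRd; mem=80
  op2 P0: load  L0 → E/I on L0; bus (none); mem=80
  op3 P0: load  L0 → E/I on L0; bus (none); mem=80
  op4 P0: store L3 := 42 → M/I on L3; bus BusRdX; mem=70
  op5 P1: store L1 := 16 → I/M on L1; bus BusRdX; mem=50
  op6 P0: store L2 := 44 → M/I on L2; bus BusRdX; mem=20
  op7 P1: store L1 := 71 → I/M on L1; bus (none); mem=50
  op8 P1: load  L1 → I/M on L1; bus (none); mem=50
  op9 P1: load  L0 → S/S on L0; bus BusRd; mem=80
  op10 P0: load  L0 → S/S on L0; bus (none); mem=80
  op11 P1: store L1 := 11 → I/M on L1; bus (none); mem=50

memory[L2] = 20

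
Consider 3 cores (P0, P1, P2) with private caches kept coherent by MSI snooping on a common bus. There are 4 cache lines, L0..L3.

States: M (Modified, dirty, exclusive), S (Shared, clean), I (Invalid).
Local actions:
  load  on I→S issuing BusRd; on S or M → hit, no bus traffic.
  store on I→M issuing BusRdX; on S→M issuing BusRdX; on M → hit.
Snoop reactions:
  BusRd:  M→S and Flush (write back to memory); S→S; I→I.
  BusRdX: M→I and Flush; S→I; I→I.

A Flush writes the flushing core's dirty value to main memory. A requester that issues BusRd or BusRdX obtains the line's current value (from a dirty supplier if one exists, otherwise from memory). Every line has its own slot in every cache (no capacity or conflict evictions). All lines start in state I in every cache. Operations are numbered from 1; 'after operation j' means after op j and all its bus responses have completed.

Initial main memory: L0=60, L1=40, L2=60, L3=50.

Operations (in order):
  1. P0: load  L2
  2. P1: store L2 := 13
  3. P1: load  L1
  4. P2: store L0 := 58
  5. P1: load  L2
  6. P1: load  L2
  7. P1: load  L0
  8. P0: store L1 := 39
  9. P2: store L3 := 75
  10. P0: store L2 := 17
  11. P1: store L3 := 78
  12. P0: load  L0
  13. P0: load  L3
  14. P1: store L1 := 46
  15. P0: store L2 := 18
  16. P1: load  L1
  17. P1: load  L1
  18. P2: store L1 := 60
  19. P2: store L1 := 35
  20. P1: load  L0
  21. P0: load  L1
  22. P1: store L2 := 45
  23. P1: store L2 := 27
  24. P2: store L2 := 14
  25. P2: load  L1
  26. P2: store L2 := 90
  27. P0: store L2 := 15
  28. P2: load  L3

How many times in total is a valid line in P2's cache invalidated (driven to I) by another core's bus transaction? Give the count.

invalidations = 2

step 1: P0: load  L2  ⟶  SII  (L2)  txn=BusRd  M[L2]=60
step 2: P1: store L2 := 13  ⟶  IMI  (L2)  txn=BusRdX  M[L2]=60
step 3: P1: load  L1  ⟶  ISI  (L1)  txn=BusRd  M[L1]=40
step 4: P2: store L0 := 58  ⟶  IIM  (L0)  txn=BusRdX  M[L0]=60
step 5: P1: load  L2  ⟶  IMI  (L2)  txn=∅  M[L2]=60
step 6: P1: load  L2  ⟶  IMI  (L2)  txn=∅  M[L2]=60
step 7: P1: load  L0  ⟶  ISS  (L0)  txn=BusRd+Flush  M[L0]=58
step 8: P0: store L1 := 39  ⟶  MII  (L1)  txn=BusRdX  M[L1]=40
step 9: P2: store L3 := 75  ⟶  IIM  (L3)  txn=BusRdX  M[L3]=50
step 10: P0: store L2 := 17  ⟶  MII  (L2)  txn=BusRdX+Flush  M[L2]=13
step 11: P1: store L3 := 78  ⟶  IMI  (L3)  txn=BusRdX+Flush  M[L3]=75
step 12: P0: load  L0  ⟶  SSS  (L0)  txn=BusRd  M[L0]=58
step 13: P0: load  L3  ⟶  SSI  (L3)  txn=BusRd+Flush  M[L3]=78
step 14: P1: store L1 := 46  ⟶  IMI  (L1)  txn=BusRdX+Flush  M[L1]=39
step 15: P0: store L2 := 18  ⟶  MII  (L2)  txn=∅  M[L2]=13
step 16: P1: load  L1  ⟶  IMI  (L1)  txn=∅  M[L1]=39
step 17: P1: load  L1  ⟶  IMI  (L1)  txn=∅  M[L1]=39
step 18: P2: store L1 := 60  ⟶  IIM  (L1)  txn=BusRdX+Flush  M[L1]=46
step 19: P2: store L1 := 35  ⟶  IIM  (L1)  txn=∅  M[L1]=46
step 20: P1: load  L0  ⟶  SSS  (L0)  txn=∅  M[L0]=58
step 21: P0: load  L1  ⟶  SIS  (L1)  txn=BusRd+Flush  M[L1]=35
step 22: P1: store L2 := 45  ⟶  IMI  (L2)  txn=BusRdX+Flush  M[L2]=18
step 23: P1: store L2 := 27  ⟶  IMI  (L2)  txn=∅  M[L2]=18
step 24: P2: store L2 := 14  ⟶  IIM  (L2)  txn=BusRdX+Flush  M[L2]=27
step 25: P2: load  L1  ⟶  SIS  (L1)  txn=∅  M[L1]=35
step 26: P2: store L2 := 90  ⟶  IIM  (L2)  txn=∅  M[L2]=27
step 27: P0: store L2 := 15  ⟶  MII  (L2)  txn=BusRdX+Flush  M[L2]=90
step 28: P2: load  L3  ⟶  SSS  (L3)  txn=BusRd  M[L3]=78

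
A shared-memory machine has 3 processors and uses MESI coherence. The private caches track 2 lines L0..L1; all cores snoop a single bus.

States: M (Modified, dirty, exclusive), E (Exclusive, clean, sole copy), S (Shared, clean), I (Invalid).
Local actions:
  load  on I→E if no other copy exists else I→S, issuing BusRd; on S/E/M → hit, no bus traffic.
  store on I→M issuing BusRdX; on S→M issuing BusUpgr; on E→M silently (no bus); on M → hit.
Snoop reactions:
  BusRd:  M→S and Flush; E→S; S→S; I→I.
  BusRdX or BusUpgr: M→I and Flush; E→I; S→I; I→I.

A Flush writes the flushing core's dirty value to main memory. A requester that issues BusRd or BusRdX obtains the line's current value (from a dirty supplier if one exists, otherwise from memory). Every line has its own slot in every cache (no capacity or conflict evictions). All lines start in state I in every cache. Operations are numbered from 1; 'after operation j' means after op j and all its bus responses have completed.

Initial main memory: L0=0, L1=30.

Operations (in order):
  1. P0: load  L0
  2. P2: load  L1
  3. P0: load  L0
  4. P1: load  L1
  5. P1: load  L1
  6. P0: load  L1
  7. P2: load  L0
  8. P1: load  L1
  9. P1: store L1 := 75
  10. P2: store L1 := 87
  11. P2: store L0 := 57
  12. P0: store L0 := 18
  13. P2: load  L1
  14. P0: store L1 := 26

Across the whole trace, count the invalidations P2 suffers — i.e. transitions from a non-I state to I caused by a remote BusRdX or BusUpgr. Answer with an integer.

invalidations = 3

[1] P0: load  L0 | P0:E(0), P1:I, P2:I | bus: BusRd
[2] P2: load  L1 | P0:I, P1:I, P2:E(30) | bus: BusRd
[3] P0: load  L0 | P0:E(0), P1:I, P2:I | bus: none
[4] P1: load  L1 | P0:I, P1:S(30), P2:S(30) | bus: BusRd
[5] P1: load  L1 | P0:I, P1:S(30), P2:S(30) | bus: none
[6] P0: load  L1 | P0:S(30), P1:S(30), P2:S(30) | bus: BusRd
[7] P2: load  L0 | P0:S(0), P1:I, P2:S(0) | bus: BusRd
[8] P1: load  L1 | P0:S(30), P1:S(30), P2:S(30) | bus: none
[9] P1: store L1 := 75 | P0:I, P1:M(75), P2:I | bus: BusUpgr
[10] P2: store L1 := 87 | P0:I, P1:I, P2:M(87) | bus: BusRdX,Flush
[11] P2: store L0 := 57 | P0:I, P1:I, P2:M(57) | bus: BusUpgr
[12] P0: store L0 := 18 | P0:M(18), P1:I, P2:I | bus: BusRdX,Flush
[13] P2: load  L1 | P0:I, P1:I, P2:M(87) | bus: none
[14] P0: store L1 := 26 | P0:M(26), P1:I, P2:I | bus: BusRdX,Flush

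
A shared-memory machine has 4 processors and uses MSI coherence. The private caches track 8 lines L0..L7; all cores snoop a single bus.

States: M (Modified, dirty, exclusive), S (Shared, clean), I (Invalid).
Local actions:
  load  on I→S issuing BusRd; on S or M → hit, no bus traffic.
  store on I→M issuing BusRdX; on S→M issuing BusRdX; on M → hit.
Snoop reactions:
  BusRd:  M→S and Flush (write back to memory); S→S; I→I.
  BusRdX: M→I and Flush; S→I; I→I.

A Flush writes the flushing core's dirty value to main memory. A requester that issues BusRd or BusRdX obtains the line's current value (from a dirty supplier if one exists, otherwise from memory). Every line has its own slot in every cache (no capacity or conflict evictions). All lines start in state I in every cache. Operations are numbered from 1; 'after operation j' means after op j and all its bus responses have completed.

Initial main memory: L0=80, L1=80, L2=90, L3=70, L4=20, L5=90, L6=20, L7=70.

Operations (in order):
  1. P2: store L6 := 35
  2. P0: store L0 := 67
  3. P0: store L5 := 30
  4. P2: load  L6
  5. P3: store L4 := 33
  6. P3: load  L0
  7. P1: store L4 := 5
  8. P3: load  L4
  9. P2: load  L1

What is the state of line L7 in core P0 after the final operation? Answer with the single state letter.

step 1: P2: store L6 := 35  ⟶  IIMI  (L6)  txn=BusRdX  M[L6]=20
step 2: P0: store L0 := 67  ⟶  MIII  (L0)  txn=BusRdX  M[L0]=80
step 3: P0: store L5 := 30  ⟶  MIII  (L5)  txn=BusRdX  M[L5]=90
step 4: P2: load  L6  ⟶  IIMI  (L6)  txn=∅  M[L6]=20
step 5: P3: store L4 := 33  ⟶  IIIM  (L4)  txn=BusRdX  M[L4]=20
step 6: P3: load  L0  ⟶  SIIS  (L0)  txn=BusRd+Flush  M[L0]=67
step 7: P1: store L4 := 5  ⟶  IMII  (L4)  txn=BusRdX+Flush  M[L4]=33
step 8: P3: load  L4  ⟶  ISIS  (L4)  txn=BusRd+Flush  M[L4]=5
step 9: P2: load  L1  ⟶  IISI  (L1)  txn=BusRd  M[L1]=80

state = I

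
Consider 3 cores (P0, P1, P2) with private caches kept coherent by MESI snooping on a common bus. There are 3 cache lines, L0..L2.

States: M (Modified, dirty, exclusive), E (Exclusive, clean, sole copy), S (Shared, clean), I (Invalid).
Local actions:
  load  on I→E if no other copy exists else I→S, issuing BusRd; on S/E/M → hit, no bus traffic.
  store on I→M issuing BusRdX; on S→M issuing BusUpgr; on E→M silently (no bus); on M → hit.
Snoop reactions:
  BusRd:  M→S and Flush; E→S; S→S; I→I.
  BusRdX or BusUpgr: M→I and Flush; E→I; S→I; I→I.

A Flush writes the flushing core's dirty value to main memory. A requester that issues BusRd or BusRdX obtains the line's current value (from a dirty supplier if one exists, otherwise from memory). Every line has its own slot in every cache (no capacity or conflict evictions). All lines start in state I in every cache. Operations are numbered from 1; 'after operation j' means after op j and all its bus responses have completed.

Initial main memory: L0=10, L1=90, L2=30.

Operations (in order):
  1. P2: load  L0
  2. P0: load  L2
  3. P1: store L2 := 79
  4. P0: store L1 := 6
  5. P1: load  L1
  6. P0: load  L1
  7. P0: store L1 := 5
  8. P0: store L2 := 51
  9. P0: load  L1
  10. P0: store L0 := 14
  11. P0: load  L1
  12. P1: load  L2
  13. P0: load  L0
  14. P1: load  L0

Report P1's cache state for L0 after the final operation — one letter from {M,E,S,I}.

state = S

  op1 P2: load  L0 → I/I/E on L0; bus BusRd; mem=10
  op2 P0: load  L2 → E/I/I on L2; bus BusRd; mem=30
  op3 P1: store L2 := 79 → I/M/I on L2; bus BusRdX; mem=30
  op4 P0: store L1 := 6 → M/I/I on L1; bus BusRdX; mem=90
  op5 P1: load  L1 → S/S/I on L1; bus BusRd Flush; mem=6
  op6 P0: load  L1 → S/S/I on L1; bus (none); mem=6
  op7 P0: store L1 := 5 → M/I/I on L1; bus BusUpgr; mem=6
  op8 P0: store L2 := 51 → M/I/I on L2; bus BusRdX Flush; mem=79
  op9 P0: load  L1 → M/I/I on L1; bus (none); mem=6
  op10 P0: store L0 := 14 → M/I/I on L0; bus BusRdX; mem=10
  op11 P0: load  L1 → M/I/I on L1; bus (none); mem=6
  op12 P1: load  L2 → S/S/I on L2; bus BusRd Flush; mem=51
  op13 P0: load  L0 → M/I/I on L0; bus (none); mem=10
  op14 P1: load  L0 → S/S/I on L0; bus BusRd Flush; mem=14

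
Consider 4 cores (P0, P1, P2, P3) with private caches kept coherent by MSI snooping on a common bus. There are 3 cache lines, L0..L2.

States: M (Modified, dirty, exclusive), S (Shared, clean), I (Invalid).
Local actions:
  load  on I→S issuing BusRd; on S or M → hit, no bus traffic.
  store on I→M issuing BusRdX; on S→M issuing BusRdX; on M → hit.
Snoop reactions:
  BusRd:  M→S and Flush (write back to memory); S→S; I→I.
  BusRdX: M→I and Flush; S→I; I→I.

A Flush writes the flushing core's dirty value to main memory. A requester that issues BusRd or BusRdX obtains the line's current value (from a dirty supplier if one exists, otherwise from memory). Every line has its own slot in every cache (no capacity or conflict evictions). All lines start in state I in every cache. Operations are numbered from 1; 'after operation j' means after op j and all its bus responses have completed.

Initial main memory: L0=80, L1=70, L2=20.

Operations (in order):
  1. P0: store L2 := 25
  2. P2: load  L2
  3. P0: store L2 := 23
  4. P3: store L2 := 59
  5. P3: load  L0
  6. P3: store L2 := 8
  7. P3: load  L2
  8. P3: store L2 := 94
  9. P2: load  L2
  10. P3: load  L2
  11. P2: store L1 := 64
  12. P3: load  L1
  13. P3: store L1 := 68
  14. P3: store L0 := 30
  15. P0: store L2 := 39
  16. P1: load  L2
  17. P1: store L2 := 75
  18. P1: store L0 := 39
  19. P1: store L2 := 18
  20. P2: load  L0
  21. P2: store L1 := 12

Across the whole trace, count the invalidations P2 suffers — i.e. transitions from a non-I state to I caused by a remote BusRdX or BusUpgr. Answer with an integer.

invalidations = 3

[1] P0: store L2 := 25 | P0:M(25), P1:I, P2:I, P3:I | bus: BusRdX
[2] P2: load  L2 | P0:S(25), P1:I, P2:S(25), P3:I | bus: BusRd,Flush
[3] P0: store L2 := 23 | P0:M(23), P1:I, P2:I, P3:I | bus: BusRdX
[4] P3: store L2 := 59 | P0:I, P1:I, P2:I, P3:M(59) | bus: BusRdX,Flush
[5] P3: load  L0 | P0:I, P1:I, P2:I, P3:S(80) | bus: BusRd
[6] P3: store L2 := 8 | P0:I, P1:I, P2:I, P3:M(8) | bus: none
[7] P3: load  L2 | P0:I, P1:I, P2:I, P3:M(8) | bus: none
[8] P3: store L2 := 94 | P0:I, P1:I, P2:I, P3:M(94) | bus: none
[9] P2: load  L2 | P0:I, P1:I, P2:S(94), P3:S(94) | bus: BusRd,Flush
[10] P3: load  L2 | P0:I, P1:I, P2:S(94), P3:S(94) | bus: none
[11] P2: store L1 := 64 | P0:I, P1:I, P2:M(64), P3:I | bus: BusRdX
[12] P3: load  L1 | P0:I, P1:I, P2:S(64), P3:S(64) | bus: BusRd,Flush
[13] P3: store L1 := 68 | P0:I, P1:I, P2:I, P3:M(68) | bus: BusRdX
[14] P3: store L0 := 30 | P0:I, P1:I, P2:I, P3:M(30) | bus: BusRdX
[15] P0: store L2 := 39 | P0:M(39), P1:I, P2:I, P3:I | bus: BusRdX
[16] P1: load  L2 | P0:S(39), P1:S(39), P2:I, P3:I | bus: BusRd,Flush
[17] P1: store L2 := 75 | P0:I, P1:M(75), P2:I, P3:I | bus: BusRdX
[18] P1: store L0 := 39 | P0:I, P1:M(39), P2:I, P3:I | bus: BusRdX,Flush
[19] P1: store L2 := 18 | P0:I, P1:M(18), P2:I, P3:I | bus: none
[20] P2: load  L0 | P0:I, P1:S(39), P2:S(39), P3:I | bus: BusRd,Flush
[21] P2: store L1 := 12 | P0:I, P1:I, P2:M(12), P3:I | bus: BusRdX,Flush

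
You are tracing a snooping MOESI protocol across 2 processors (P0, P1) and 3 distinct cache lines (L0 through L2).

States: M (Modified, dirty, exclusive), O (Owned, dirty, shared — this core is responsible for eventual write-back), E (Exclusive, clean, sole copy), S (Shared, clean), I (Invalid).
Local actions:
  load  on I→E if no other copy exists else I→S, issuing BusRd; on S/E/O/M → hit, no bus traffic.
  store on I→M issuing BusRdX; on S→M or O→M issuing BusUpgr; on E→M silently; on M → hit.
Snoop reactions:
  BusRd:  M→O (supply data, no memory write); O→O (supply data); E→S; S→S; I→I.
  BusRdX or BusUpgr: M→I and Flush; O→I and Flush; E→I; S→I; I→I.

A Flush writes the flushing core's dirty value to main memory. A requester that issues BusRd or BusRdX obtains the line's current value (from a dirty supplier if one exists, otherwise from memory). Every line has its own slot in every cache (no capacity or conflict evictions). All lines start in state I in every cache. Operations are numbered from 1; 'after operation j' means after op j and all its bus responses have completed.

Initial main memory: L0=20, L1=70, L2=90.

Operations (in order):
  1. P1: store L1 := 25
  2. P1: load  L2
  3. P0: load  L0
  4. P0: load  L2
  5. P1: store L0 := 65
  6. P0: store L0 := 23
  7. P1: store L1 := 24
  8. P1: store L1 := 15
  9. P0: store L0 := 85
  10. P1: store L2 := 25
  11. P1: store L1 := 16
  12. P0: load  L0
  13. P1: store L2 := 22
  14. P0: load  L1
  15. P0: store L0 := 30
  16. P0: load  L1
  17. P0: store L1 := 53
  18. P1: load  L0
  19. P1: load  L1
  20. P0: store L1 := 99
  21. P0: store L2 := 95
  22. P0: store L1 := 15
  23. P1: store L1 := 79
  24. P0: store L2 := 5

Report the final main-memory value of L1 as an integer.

step 1: P1: store L1 := 25  ⟶  IM  (L1)  txn=BusRdX  M[L1]=70
step 2: P1: load  L2  ⟶  IE  (L2)  txn=BusRd  M[L2]=90
step 3: P0: load  L0  ⟶  EI  (L0)  txn=BusRd  M[L0]=20
step 4: P0: load  L2  ⟶  SS  (L2)  txn=BusRd  M[L2]=90
step 5: P1: store L0 := 65  ⟶  IM  (L0)  txn=BusRdX  M[L0]=20
step 6: P0: store L0 := 23  ⟶  MI  (L0)  txn=BusRdX+Flush  M[L0]=65
step 7: P1: store L1 := 24  ⟶  IM  (L1)  txn=∅  M[L1]=70
step 8: P1: store L1 := 15  ⟶  IM  (L1)  txn=∅  M[L1]=70
step 9: P0: store L0 := 85  ⟶  MI  (L0)  txn=∅  M[L0]=65
step 10: P1: store L2 := 25  ⟶  IM  (L2)  txn=BusUpgr  M[L2]=90
step 11: P1: store L1 := 16  ⟶  IM  (L1)  txn=∅  M[L1]=70
step 12: P0: load  L0  ⟶  MI  (L0)  txn=∅  M[L0]=65
step 13: P1: store L2 := 22  ⟶  IM  (L2)  txn=∅  M[L2]=90
step 14: P0: load  L1  ⟶  SO  (L1)  txn=BusRd  M[L1]=70
step 15: P0: store L0 := 30  ⟶  MI  (L0)  txn=∅  M[L0]=65
step 16: P0: load  L1  ⟶  SO  (L1)  txn=∅  M[L1]=70
step 17: P0: store L1 := 53  ⟶  MI  (L1)  txn=BusUpgr+Flush  M[L1]=16
step 18: P1: load  L0  ⟶  OS  (L0)  txn=BusRd  M[L0]=65
step 19: P1: load  L1  ⟶  OS  (L1)  txn=BusRd  M[L1]=16
step 20: P0: store L1 := 99  ⟶  MI  (L1)  txn=BusUpgr  M[L1]=16
step 21: P0: store L2 := 95  ⟶  MI  (L2)  txn=BusRdX+Flush  M[L2]=22
step 22: P0: store L1 := 15  ⟶  MI  (L1)  txn=∅  M[L1]=16
step 23: P1: store L1 := 79  ⟶  IM  (L1)  txn=BusRdX+Flush  M[L1]=15
step 24: P0: store L2 := 5  ⟶  MI  (L2)  txn=∅  M[L2]=22

memory[L1] = 15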